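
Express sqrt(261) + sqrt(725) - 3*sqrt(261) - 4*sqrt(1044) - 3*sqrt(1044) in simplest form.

-43*sqrt(29)

sqrt(261) = 3*sqrt(29); sqrt(725) = 5*sqrt(29); 3*sqrt(261) = 9*sqrt(29); 4*sqrt(1044) = 24*sqrt(29); 3*sqrt(1044) = 18*sqrt(29)
Combine: (3 + 5 - 9 - 24 - 18)·sqrt(29) = -43*sqrt(29)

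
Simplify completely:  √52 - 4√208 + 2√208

-6*√13

√52 = 2*√13; 4√208 = 16*√13; 2√208 = 8*√13
Combine: (2 - 16 + 8)·√13 = -6*√13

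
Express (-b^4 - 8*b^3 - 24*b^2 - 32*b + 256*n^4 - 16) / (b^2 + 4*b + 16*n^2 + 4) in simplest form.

Difference of fourth powers: factor out (16*n^2 + (b + 2)^2).

-b^2 - 4*b + 16*n^2 - 4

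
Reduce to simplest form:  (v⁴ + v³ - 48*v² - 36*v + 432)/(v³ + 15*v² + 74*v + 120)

(v² - 9*v + 18)/(v + 5)

Factor: v⁴ + v³ - 48*v² - 36*v + 432 = (v + 4)·(v - 6)·(v + 6)·(v - 3);  v³ + 15*v² + 74*v + 120 = (v + 5)·(v + 6)·(v + 4)
Cancel the common factors (v + 4), (v + 6).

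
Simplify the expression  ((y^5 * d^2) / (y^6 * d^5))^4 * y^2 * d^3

1/(d^9*y^2)

Inside the bracket: (y^-1) * (d^-3)
Raise to the power 4: (y^-4) * (d^-12)
Multiply by y^2 * d^3: add exponents.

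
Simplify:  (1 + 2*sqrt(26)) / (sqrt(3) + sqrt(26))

(-2*sqrt(78) - sqrt(3) + sqrt(26) + 52)/23

Multiply numerator and denominator by -sqrt(3) + sqrt(26).
Denominator becomes 23; numerator becomes -2*sqrt(78) - sqrt(3) + sqrt(26) + 52.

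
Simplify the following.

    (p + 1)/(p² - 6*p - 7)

Factor: p² - 6*p - 7 = (p + 1)·(p - 7)
Cancel the common factor (p + 1).

1/(p - 7)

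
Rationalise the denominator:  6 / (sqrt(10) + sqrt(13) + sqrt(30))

Group as (sqrt(10) + sqrt(13)) + sqrt(30); multiply by (sqrt(10) + sqrt(13)) - sqrt(30), then rationalise the remaining surd.

(-40*sqrt(39) - 14*sqrt(30) + 54*sqrt(13) + 66*sqrt(10))/157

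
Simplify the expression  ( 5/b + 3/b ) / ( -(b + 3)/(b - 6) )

Numerator: 5/b + 3/b = 8/b
Denominator: -(b + 3)/(b - 6) = (-b - 3)/(b - 6)
Divide: (8/b) · ((b - 6)/(-b - 3)) = (-8*b + 48)/(b**2 + 3*b)

(-8*b + 48)/(b**2 + 3*b)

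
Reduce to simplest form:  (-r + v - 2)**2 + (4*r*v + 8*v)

(r + v + 2)**2

Expand the square and combine the (4*r*v + 8*v) term.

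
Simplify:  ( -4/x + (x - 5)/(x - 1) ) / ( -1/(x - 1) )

Numerator: -4/x + (x - 5)/(x - 1) = (x² - 9*x + 4)/(x² - x)
Denominator: -1/(x - 1) = -1/(x - 1)
Divide: ((x² - 9*x + 4)/(x² - x)) · (-x + 1) = (-x² + 9*x - 4)/x

(-x² + 9*x - 4)/x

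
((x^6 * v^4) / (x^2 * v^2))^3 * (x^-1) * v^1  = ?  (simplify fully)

Inside the bracket: x^4 * v^2
Raise to the power 3: x^12 * v^6
Multiply by (x^-1) * v^1: add exponents.

v^7*x^11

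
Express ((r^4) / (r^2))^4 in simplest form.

Inside the bracket: r^2
Raise to the power 4: r^8

r^8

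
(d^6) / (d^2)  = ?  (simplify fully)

d^4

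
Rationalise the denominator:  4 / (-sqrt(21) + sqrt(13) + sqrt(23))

Group as (sqrt(13) + sqrt(23)) - sqrt(21); multiply by (sqrt(13) + sqrt(23)) + sqrt(21), then rationalise the remaining surd.

(-60*sqrt(21) + 44*sqrt(23) + 124*sqrt(13) + 8*sqrt(6279))/971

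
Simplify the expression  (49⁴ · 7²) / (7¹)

7^9

49⁴ = 7^8; 7² = 7^2; 7¹ = 7^1
Combine exponents: 7^9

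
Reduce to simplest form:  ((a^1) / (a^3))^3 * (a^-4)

a^(-10)

Inside the bracket: (a^-2)
Raise to the power 3: (a^-6)
Multiply by (a^-4): add exponents.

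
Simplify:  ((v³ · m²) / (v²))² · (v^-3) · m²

Inside the bracket: v¹ · m²
Raise to the power 2: v² · m⁴
Multiply by (v^-3) · m²: add exponents.

m⁶/v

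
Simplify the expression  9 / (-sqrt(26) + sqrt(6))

Multiply numerator and denominator by sqrt(6) + sqrt(26).
Denominator becomes -20; numerator becomes 9*sqrt(6) + 9*sqrt(26).

(-9*sqrt(26) - 9*sqrt(6))/20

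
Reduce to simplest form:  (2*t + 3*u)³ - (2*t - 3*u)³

72*t²*u + 54*u³

Binomially expand both and collect terms in (2*t), (3*u).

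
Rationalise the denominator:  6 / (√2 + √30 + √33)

Group as (√2 + √30) + √33; multiply by (√2 + √30) - √33, then rationalise the remaining surd.

(-72*√55 - 6*√33 + 30*√30 + 366*√2)/239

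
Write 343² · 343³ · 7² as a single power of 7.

7^17

343² = 7^6; 343³ = 7^9; 7² = 7^2
Combine exponents: 7^17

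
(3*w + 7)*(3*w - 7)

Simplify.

Product of conjugates: (P+Q)(P-Q) = P**2 - Q**2.

9*w**2 - 49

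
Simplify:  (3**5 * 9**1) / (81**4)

3**5 = 3**5; 9**1 = 3**2; 81**4 = 3**16
Combine exponents: 3**(-9)

3**(-9)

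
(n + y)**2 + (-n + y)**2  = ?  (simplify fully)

2*n**2 + 2*y**2

Write as f(y,n) + f(y,-n) and expand.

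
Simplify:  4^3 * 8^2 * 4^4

4^3 = 2^6; 8^2 = 2^6; 4^4 = 2^8
Combine exponents: 2^20

2^20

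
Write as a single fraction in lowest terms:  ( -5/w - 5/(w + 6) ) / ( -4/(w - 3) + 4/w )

Numerator: -5/w - 5/(w + 6) = (-10*w - 30)/(w^2 + 6*w)
Denominator: -4/(w - 3) + 4/w = -12/(w^2 - 3*w)
Divide: ((-10*w - 30)/(w^2 + 6*w)) · (-w^2/12 + w/4) = (5*w^2 - 45)/(6*w + 36)

(5*w^2 - 45)/(6*w + 36)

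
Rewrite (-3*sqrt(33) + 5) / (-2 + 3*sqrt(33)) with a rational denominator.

(-287 + 9*sqrt(33))/293

Multiply numerator and denominator by -3*sqrt(33) - 2.
Denominator becomes -293; numerator becomes -9*sqrt(33) + 287.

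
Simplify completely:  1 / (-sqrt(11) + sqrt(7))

(-sqrt(11) - sqrt(7))/4

Multiply numerator and denominator by sqrt(7) + sqrt(11).
Denominator becomes -4; numerator becomes sqrt(7) + sqrt(11).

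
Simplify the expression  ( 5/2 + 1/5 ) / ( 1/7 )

Numerator: 5/2 + 1/5 = 27/10
Denominator: 1/7 = 1/7
Divide: (27/10) · (7) = 189/10

189/10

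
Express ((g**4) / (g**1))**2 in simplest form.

g**6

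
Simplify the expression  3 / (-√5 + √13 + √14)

(-33*√5 + 6*√14 + 9*√13 + 3*√910)/122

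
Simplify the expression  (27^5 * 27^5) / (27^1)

3^27

27^5 = 3^15; 27^5 = 3^15; 27^1 = 3^3
Combine exponents: 3^27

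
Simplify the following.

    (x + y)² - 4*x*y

(x - y)²

Expanding gives x² - 2*x*y + y², a perfect square.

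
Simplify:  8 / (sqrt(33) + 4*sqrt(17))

Multiply numerator and denominator by -4*sqrt(17) + sqrt(33).
Denominator becomes -239; numerator becomes -32*sqrt(17) + 8*sqrt(33).

(-8*sqrt(33) + 32*sqrt(17))/239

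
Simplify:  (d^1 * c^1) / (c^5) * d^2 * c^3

d^3/c

Quotient: d^1 * (c^-4)
Multiply by d^2 * c^3: add exponents.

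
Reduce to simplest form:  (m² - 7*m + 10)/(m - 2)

m - 5

Factor: m² - 7*m + 10 = (m - 5)·(m - 2)
Cancel the common factor (m - 2).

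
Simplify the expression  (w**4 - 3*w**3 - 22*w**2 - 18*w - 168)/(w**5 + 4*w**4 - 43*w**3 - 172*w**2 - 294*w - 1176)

Factor: w**4 - 3*w**3 - 22*w**2 - 18*w - 168 = (w - 7)*(w**2 + 6)*(w + 4);  w**5 + 4*w**4 - 43*w**3 - 172*w**2 - 294*w - 1176 = (w - 7)*(w**2 + 6)*(w + 4)*(w + 7)
Cancel the common factors (w**2 + 6), (w - 7), (w + 4).

1/(w + 7)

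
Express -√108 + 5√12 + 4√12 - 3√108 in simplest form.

√108 = 6*√3; 5√12 = 10*√3; 4√12 = 8*√3; 3√108 = 18*√3
Combine: (-6 + 10 + 8 - 18)·√3 = -6*√3

-6*√3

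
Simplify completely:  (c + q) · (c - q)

Telescope via difference of squares: (c+q)(c-q) = c² - q².

c² - q²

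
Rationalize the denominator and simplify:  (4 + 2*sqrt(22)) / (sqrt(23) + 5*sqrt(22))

(-2*sqrt(506) - 4*sqrt(23) + 20*sqrt(22) + 220)/527

Multiply numerator and denominator by -sqrt(23) + 5*sqrt(22).
Denominator becomes 527; numerator becomes -2*sqrt(506) - 4*sqrt(23) + 20*sqrt(22) + 220.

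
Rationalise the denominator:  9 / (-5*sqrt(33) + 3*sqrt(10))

(-15*sqrt(33) - 9*sqrt(10))/245

Multiply numerator and denominator by 3*sqrt(10) + 5*sqrt(33).
Denominator becomes -735; numerator becomes 27*sqrt(10) + 45*sqrt(33).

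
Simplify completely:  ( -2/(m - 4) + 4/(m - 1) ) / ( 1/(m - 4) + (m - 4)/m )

(2*m^2 - 14*m)/(m^3 - 8*m^2 + 23*m - 16)

Numerator: -2/(m - 4) + 4/(m - 1) = (2*m - 14)/(m^2 - 5*m + 4)
Denominator: 1/(m - 4) + (m - 4)/m = (m^2 - 7*m + 16)/(m^2 - 4*m)
Divide: ((2*m - 14)/(m^2 - 5*m + 4)) · ((m^2 - 4*m)/(m^2 - 7*m + 16)) = (2*m^2 - 14*m)/(m^3 - 8*m^2 + 23*m - 16)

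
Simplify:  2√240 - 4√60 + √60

2*√15

2√240 = 8*√15; 4√60 = 8*√15; √60 = 2*√15
Combine: (8 - 8 + 2)·√15 = 2*√15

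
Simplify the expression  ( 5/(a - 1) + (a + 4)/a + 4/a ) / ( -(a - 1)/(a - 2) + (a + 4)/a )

(a**3 + 10*a**2 - 32*a + 16)/(3*a**2 - 11*a + 8)

Numerator: 5/(a - 1) + (a + 4)/a + 4/a = (a**2 + 12*a - 8)/(a**2 - a)
Denominator: -(a - 1)/(a - 2) + (a + 4)/a = (3*a - 8)/(a**2 - 2*a)
Divide: ((a**2 + 12*a - 8)/(a**2 - a)) · ((a**2 - 2*a)/(3*a - 8)) = (a**3 + 10*a**2 - 32*a + 16)/(3*a**2 - 11*a + 8)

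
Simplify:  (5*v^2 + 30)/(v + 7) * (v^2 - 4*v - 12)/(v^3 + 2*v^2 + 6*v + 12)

Factor: 5*v^2 + 30 = 5*(v^2 + 6);  v^2 - 4*v - 12 = (v + 2)*(v - 6);  v^3 + 2*v^2 + 6*v + 12 = (v^2 + 6)*(v + 2)
Cancel the common factors (v^2 + 6), (v + 2).

(5*v - 30)/(v + 7)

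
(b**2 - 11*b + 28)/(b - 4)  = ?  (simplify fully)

b - 7

Factor: b**2 - 11*b + 28 = (b - 7)*(b - 4)
Cancel the common factor (b - 4).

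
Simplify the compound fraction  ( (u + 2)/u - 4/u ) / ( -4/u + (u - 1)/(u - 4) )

Numerator: (u + 2)/u - 4/u = (u - 2)/u
Denominator: -4/u + (u - 1)/(u - 4) = (u^2 - 5*u + 16)/(u^2 - 4*u)
Divide: ((u - 2)/u) · ((u^2 - 4*u)/(u^2 - 5*u + 16)) = (u^2 - 6*u + 8)/(u^2 - 5*u + 16)

(u^2 - 6*u + 8)/(u^2 - 5*u + 16)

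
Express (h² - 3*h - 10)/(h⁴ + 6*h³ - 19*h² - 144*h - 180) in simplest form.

1/(h² + 9*h + 18)

Factor: h² - 3*h - 10 = (h - 5)·(h + 2);  h⁴ + 6*h³ - 19*h² - 144*h - 180 = (h + 3)·(h + 6)·(h + 2)·(h - 5)
Cancel the common factors (h - 5), (h + 2).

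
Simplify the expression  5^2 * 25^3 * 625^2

5^16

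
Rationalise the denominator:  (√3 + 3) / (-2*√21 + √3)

Multiply numerator and denominator by √3 + 2*√21.
Denominator becomes -81; numerator becomes 3 + 3*√3 + 6*√7 + 6*√21.

(-2*√21 - 2*√7 - √3 - 1)/27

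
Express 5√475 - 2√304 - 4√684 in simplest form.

-7*√19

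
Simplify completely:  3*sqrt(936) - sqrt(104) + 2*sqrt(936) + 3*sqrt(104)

34*sqrt(26)

3*sqrt(936) = 18*sqrt(26); sqrt(104) = 2*sqrt(26); 2*sqrt(936) = 12*sqrt(26); 3*sqrt(104) = 6*sqrt(26)
Combine: (18 - 2 + 12 + 6)·sqrt(26) = 34*sqrt(26)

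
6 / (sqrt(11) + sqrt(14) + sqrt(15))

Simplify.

Group as (sqrt(11) + sqrt(15)) + sqrt(14); multiply by (sqrt(11) + sqrt(15)) - sqrt(14), then rationalise the remaining surd.

(-sqrt(2310) + 5*sqrt(15) + 6*sqrt(14) + 9*sqrt(11))/43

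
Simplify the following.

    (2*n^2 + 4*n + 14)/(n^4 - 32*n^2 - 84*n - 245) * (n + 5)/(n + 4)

Factor: 2*n^2 + 4*n + 14 = 2*(n^2 + 2*n + 7);  n^4 - 32*n^2 - 84*n - 245 = (n^2 + 2*n + 7)*(n + 5)*(n - 7)
Cancel the common factors (n^2 + 2*n + 7), (n + 5).

2/(n^2 - 3*n - 28)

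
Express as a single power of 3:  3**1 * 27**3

3**10

3**1 = 3**1; 27**3 = 3**9
Combine exponents: 3**10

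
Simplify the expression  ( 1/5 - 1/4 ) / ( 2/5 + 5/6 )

Numerator: 1/5 - 1/4 = -1/20
Denominator: 2/5 + 5/6 = 37/30
Divide: (-1/20) · (30/37) = -3/74

-3/74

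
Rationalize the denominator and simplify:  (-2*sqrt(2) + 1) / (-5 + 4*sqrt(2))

Multiply numerator and denominator by -4*sqrt(2) - 5.
Denominator becomes -7; numerator becomes 6*sqrt(2) + 11.

(-11 - 6*sqrt(2))/7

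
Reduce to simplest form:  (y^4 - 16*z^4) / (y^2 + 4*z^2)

y^4 - 16*z^4 factors as (y - 2*z)*(y + 2*z)*(y^2 + 4*z^2).

y^2 - 4*z^2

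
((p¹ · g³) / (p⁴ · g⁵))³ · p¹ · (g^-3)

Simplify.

Inside the bracket: (p^-3) · (g^-2)
Raise to the power 3: (p^-9) · (g^-6)
Multiply by p¹ · (g^-3): add exponents.

1/(g⁹*p⁸)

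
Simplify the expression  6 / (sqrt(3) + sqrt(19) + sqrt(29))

Group as (sqrt(3) + sqrt(29)) + sqrt(19); multiply by (sqrt(3) + sqrt(29)) - sqrt(19), then rationalise the remaining surd.

(-12*sqrt(1653) - 42*sqrt(29) + 78*sqrt(19) + 270*sqrt(3))/179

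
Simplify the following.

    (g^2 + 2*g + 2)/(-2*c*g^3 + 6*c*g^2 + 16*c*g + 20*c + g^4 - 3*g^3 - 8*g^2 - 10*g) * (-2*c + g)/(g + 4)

Factor: -2*c*g^3 + 6*c*g^2 + 16*c*g + 20*c + g^4 - 3*g^3 - 8*g^2 - 10*g = (g^2 + 2*g + 2)*(g - 5)*(-2*c + g)
Cancel the common factors (g^2 + 2*g + 2), (-2*c + g).

1/(g^2 - g - 20)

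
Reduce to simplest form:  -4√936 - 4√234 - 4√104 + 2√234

-38*√26

4√936 = 24*√26; 4√234 = 12*√26; 4√104 = 8*√26; 2√234 = 6*√26
Combine: (-24 - 12 - 8 + 6)·√26 = -38*√26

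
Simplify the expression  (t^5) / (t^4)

t

Quotient: t^1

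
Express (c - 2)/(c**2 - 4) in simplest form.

Factor: c**2 - 4 = (c + 2)*(c - 2)
Cancel the common factor (c - 2).

1/(c + 2)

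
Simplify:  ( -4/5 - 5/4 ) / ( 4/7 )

-287/80

Numerator: -4/5 - 5/4 = -41/20
Denominator: 4/7 = 4/7
Divide: (-41/20) · (7/4) = -287/80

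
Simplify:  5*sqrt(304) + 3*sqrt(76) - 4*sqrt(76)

18*sqrt(19)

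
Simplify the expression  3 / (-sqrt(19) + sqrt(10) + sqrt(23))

Group as (sqrt(10) + sqrt(23)) - sqrt(19); multiply by (sqrt(10) + sqrt(23)) + sqrt(19), then rationalise the remaining surd.

(-21*sqrt(19) + 9*sqrt(23) + 48*sqrt(10) + 3*sqrt(4370))/362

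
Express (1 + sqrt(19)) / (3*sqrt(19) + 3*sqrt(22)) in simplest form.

Multiply numerator and denominator by -3*sqrt(22) + 3*sqrt(19).
Denominator becomes -27; numerator becomes -3*sqrt(418) - 3*sqrt(22) + 3*sqrt(19) + 57.

(-19 - sqrt(19) + sqrt(22) + sqrt(418))/9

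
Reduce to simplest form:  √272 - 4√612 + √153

-17*√17

√272 = 4*√17; 4√612 = 24*√17; √153 = 3*√17
Combine: (4 - 24 + 3)·√17 = -17*√17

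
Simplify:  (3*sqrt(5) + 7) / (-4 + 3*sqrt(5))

(73 + 33*sqrt(5))/29

Multiply numerator and denominator by -3*sqrt(5) - 4.
Denominator becomes -29; numerator becomes -33*sqrt(5) - 73.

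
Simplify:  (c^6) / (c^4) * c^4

Quotient: c^2
Multiply by c^4: add exponents.

c^6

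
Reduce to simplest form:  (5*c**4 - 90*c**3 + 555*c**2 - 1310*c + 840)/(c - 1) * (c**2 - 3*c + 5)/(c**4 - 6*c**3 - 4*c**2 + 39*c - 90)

Factor: 5*c**4 - 90*c**3 + 555*c**2 - 1310*c + 840 = 5*(c - 7)*(c - 1)*(c - 4)*(c - 6);  c**4 - 6*c**3 - 4*c**2 + 39*c - 90 = (c - 6)*(c + 3)*(c**2 - 3*c + 5)
Cancel the common factors (c**2 - 3*c + 5), (c - 1), (c - 6).

(5*c**2 - 55*c + 140)/(c + 3)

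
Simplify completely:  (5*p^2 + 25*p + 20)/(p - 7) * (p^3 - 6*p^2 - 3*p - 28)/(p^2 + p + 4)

Factor: 5*p^2 + 25*p + 20 = 5*(p + 4)*(p + 1);  p^3 - 6*p^2 - 3*p - 28 = (p - 7)*(p^2 + p + 4)
Cancel the common factors (p^2 + p + 4), (p - 7).

5*p^2 + 25*p + 20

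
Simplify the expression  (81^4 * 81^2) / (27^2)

3^18

81^4 = 3^16; 81^2 = 3^8; 27^2 = 3^6
Combine exponents: 3^18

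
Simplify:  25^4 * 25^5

25^4 = 5^8; 25^5 = 5^10
Combine exponents: 5^18

5^18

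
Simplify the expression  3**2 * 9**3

3**8

3**2 = 3**2; 9**3 = 3**6
Combine exponents: 3**8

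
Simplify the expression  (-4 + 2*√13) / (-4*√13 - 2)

(-28 + 5*√13)/51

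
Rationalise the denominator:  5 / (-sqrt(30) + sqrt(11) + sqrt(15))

(10*sqrt(30) + 65*sqrt(15) + 85*sqrt(11) + 75*sqrt(22))/322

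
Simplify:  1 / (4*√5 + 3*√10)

Multiply numerator and denominator by -4*√5 + 3*√10.
Denominator becomes 10; numerator becomes -4*√5 + 3*√10.

(-4*√5 + 3*√10)/10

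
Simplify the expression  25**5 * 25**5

5**20

25**5 = 5**10; 25**5 = 5**10
Combine exponents: 5**20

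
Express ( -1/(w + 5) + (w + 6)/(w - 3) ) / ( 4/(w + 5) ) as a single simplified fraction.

(w^2 + 10*w + 33)/(4*w - 12)

Numerator: -1/(w + 5) + (w + 6)/(w - 3) = (w^2 + 10*w + 33)/(w^2 + 2*w - 15)
Denominator: 4/(w + 5) = 4/(w + 5)
Divide: ((w^2 + 10*w + 33)/(w^2 + 2*w - 15)) · (w/4 + 5/4) = (w^2 + 10*w + 33)/(4*w - 12)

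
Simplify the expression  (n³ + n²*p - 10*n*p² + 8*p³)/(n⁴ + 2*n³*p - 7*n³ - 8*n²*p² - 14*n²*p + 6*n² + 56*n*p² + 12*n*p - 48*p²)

(n - p)/(n² - 7*n + 6)

Factor: n³ + n²*p - 10*n*p² + 8*p³ = (n - p)·(n - 2*p)·(n + 4*p);  n⁴ + 2*n³*p - 7*n³ - 8*n²*p² - 14*n²*p + 6*n² + 56*n*p² + 12*n*p - 48*p² = (n - 6)·(n - 2*p)·(n - 1)·(n + 4*p)
Cancel the common factors (n - 2*p), (n + 4*p).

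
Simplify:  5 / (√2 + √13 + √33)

(-11*√13 - 22*√2 + √858 + 9*√33)/22

Group as (√13 + √33) + √2; multiply by (√13 + √33) - √2, then rationalise the remaining surd.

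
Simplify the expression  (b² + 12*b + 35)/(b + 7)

Factor: b² + 12*b + 35 = (b + 7)·(b + 5)
Cancel the common factor (b + 7).

b + 5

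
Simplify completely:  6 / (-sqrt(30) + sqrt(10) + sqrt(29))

(-54*sqrt(30) + 66*sqrt(29) + 294*sqrt(10) + 120*sqrt(87))/1079

Group as (sqrt(10) + sqrt(29)) - sqrt(30); multiply by (sqrt(10) + sqrt(29)) + sqrt(30), then rationalise the remaining surd.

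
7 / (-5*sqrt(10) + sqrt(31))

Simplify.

(-35*sqrt(10) - 7*sqrt(31))/219

Multiply numerator and denominator by sqrt(31) + 5*sqrt(10).
Denominator becomes -219; numerator becomes 7*sqrt(31) + 35*sqrt(10).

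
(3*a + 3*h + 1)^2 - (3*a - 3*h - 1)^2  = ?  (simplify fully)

Binomially expand both and collect terms in (3*a), (3*h + 1).

12*a*(3*h + 1)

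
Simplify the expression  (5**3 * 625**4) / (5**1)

5**3 = 5**3; 625**4 = 5**16; 5**1 = 5**1
Combine exponents: 5**18

5**18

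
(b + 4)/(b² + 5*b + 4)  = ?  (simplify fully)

Factor: b² + 5*b + 4 = (b + 1)·(b + 4)
Cancel the common factor (b + 4).

1/(b + 1)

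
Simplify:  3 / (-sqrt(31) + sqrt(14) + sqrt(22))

(-15*sqrt(31) + 69*sqrt(22) + 117*sqrt(14) + 12*sqrt(2387))/1207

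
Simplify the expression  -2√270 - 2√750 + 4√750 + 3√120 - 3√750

-5*√30

2√270 = 6*√30; 2√750 = 10*√30; 4√750 = 20*√30; 3√120 = 6*√30; 3√750 = 15*√30
Combine: (-6 - 10 + 20 + 6 - 15)·√30 = -5*√30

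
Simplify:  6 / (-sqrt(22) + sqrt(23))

Multiply numerator and denominator by sqrt(22) + sqrt(23).
Denominator becomes 1; numerator becomes 6*sqrt(22) + 6*sqrt(23).

6*sqrt(22) + 6*sqrt(23)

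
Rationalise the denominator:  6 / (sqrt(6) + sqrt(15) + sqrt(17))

Group as (sqrt(15) + sqrt(17)) + sqrt(6); multiply by (sqrt(15) + sqrt(17)) - sqrt(6), then rationalise the remaining surd.

(-9*sqrt(170) + 6*sqrt(17) + 12*sqrt(15) + 39*sqrt(6))/86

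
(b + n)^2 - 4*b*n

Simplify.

After expansion: b^2 - 2*b*n + n^2 — a perfect-square trinomial.

(b - n)^2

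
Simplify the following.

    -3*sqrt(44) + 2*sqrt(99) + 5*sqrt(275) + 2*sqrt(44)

29*sqrt(11)

3*sqrt(44) = 6*sqrt(11); 2*sqrt(99) = 6*sqrt(11); 5*sqrt(275) = 25*sqrt(11); 2*sqrt(44) = 4*sqrt(11)
Combine: (-6 + 6 + 25 + 4)·sqrt(11) = 29*sqrt(11)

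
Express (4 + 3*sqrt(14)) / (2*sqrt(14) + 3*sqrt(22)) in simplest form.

(-42 - 4*sqrt(14) + 6*sqrt(22) + 9*sqrt(77))/71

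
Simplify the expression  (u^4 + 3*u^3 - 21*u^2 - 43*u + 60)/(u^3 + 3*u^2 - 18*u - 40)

(u^2 + 2*u - 3)/(u + 2)

Factor: u^4 + 3*u^3 - 21*u^2 - 43*u + 60 = (u - 1)*(u + 5)*(u + 3)*(u - 4);  u^3 + 3*u^2 - 18*u - 40 = (u + 5)*(u + 2)*(u - 4)
Cancel the common factors (u + 5), (u - 4).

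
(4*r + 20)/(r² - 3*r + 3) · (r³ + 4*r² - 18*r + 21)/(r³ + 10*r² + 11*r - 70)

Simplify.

Factor: 4*r + 20 = 4·(r + 5);  r³ + 4*r² - 18*r + 21 = (r + 7)·(r² - 3*r + 3);  r³ + 10*r² + 11*r - 70 = (r + 7)·(r - 2)·(r + 5)
Cancel the common factors (r² - 3*r + 3), (r + 5), (r + 7).

4/(r - 2)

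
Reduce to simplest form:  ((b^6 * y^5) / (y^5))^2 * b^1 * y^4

Inside the bracket: b^6
Raise to the power 2: b^12
Multiply by b^1 * y^4: add exponents.

b^13*y^4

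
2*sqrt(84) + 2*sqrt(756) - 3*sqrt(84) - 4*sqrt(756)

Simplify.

2*sqrt(84) = 4*sqrt(21); 2*sqrt(756) = 12*sqrt(21); 3*sqrt(84) = 6*sqrt(21); 4*sqrt(756) = 24*sqrt(21)
Combine: (4 + 12 - 6 - 24)·sqrt(21) = -14*sqrt(21)

-14*sqrt(21)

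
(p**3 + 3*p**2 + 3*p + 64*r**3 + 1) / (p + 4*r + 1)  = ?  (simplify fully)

Factor as (a+b)(a**2-ab+b**2) with a=(4*r), b=(p + 1).

p**2 - 4*p*r + 2*p + 16*r**2 - 4*r + 1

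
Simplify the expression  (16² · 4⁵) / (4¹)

16² = 2^8; 4⁵ = 2^10; 4¹ = 2^2
Combine exponents: 2^16

2^16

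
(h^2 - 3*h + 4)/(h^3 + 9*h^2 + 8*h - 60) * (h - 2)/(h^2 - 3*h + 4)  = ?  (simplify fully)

1/(h^2 + 11*h + 30)

Factor: h^3 + 9*h^2 + 8*h - 60 = (h + 6)*(h - 2)*(h + 5)
Cancel the common factors (h^2 - 3*h + 4), (h - 2).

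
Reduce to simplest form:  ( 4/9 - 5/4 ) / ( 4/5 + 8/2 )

Numerator: 4/9 - 5/4 = -29/36
Denominator: 4/5 + 8/2 = 24/5
Divide: (-29/36) · (5/24) = -145/864

-145/864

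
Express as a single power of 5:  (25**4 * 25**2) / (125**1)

25**4 = 5**8; 25**2 = 5**4; 125**1 = 5**3
Combine exponents: 5**9

5**9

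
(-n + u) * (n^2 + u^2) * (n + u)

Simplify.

-n^4 + u^4

Pair the conjugate factors: (u+n)(u-n) = -n^2 + u^2, then repeat with the next factor.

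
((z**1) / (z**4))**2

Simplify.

Inside the bracket: (z**-3)
Raise to the power 2: (z**-6)

z**(-6)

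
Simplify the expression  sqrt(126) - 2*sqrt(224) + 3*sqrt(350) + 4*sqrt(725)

10*sqrt(14) + 20*sqrt(29)

sqrt(126) = 3*sqrt(14); 2*sqrt(224) = 8*sqrt(14); 3*sqrt(350) = 15*sqrt(14); 4*sqrt(725) = 20*sqrt(29)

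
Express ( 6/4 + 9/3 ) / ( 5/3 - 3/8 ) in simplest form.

Numerator: 6/4 + 9/3 = 9/2
Denominator: 5/3 - 3/8 = 31/24
Divide: (9/2) · (24/31) = 108/31

108/31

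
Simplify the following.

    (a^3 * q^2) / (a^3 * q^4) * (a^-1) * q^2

1/a

Quotient: (q^-2)
Multiply by (a^-1) * q^2: add exponents.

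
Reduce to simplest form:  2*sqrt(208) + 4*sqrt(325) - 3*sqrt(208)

16*sqrt(13)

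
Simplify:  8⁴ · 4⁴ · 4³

2^26

8⁴ = 2^12; 4⁴ = 2^8; 4³ = 2^6
Combine exponents: 2^26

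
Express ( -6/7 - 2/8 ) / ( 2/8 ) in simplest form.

Numerator: -6/7 - 2/8 = -31/28
Denominator: 2/8 = 1/4
Divide: (-31/28) · (4) = -31/7

-31/7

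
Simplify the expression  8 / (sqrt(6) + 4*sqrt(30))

Multiply numerator and denominator by -4*sqrt(30) + sqrt(6).
Denominator becomes -474; numerator becomes -32*sqrt(30) + 8*sqrt(6).

(-4*sqrt(6) + 16*sqrt(30))/237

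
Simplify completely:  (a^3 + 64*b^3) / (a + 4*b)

(4*b)^3 + a^3 = (a + 4*b)(a^2 - 4*a*b + 16*b^2).

a^2 - 4*a*b + 16*b^2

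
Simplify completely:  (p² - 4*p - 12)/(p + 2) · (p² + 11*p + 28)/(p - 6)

p² + 11*p + 28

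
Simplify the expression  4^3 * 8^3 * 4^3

4^3 = 2^6; 8^3 = 2^9; 4^3 = 2^6
Combine exponents: 2^21

2^21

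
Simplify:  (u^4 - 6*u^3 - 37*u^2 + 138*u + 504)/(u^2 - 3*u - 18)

u^2 - 3*u - 28

Factor: u^4 - 6*u^3 - 37*u^2 + 138*u + 504 = (u - 6)*(u + 4)*(u + 3)*(u - 7);  u^2 - 3*u - 18 = (u - 6)*(u + 3)
Cancel the common factors (u + 3), (u - 6).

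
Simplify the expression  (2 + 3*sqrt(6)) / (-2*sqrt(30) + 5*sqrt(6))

(2*sqrt(30) + 5*sqrt(6) + 18*sqrt(5) + 45)/15

Multiply numerator and denominator by 2*sqrt(30) + 5*sqrt(6).
Denominator becomes 30; numerator becomes 4*sqrt(30) + 10*sqrt(6) + 36*sqrt(5) + 90.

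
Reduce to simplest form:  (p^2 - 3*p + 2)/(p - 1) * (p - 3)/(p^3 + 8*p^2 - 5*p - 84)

(p - 2)/(p^2 + 11*p + 28)

Factor: p^2 - 3*p + 2 = (p - 2)*(p - 1);  p^3 + 8*p^2 - 5*p - 84 = (p + 7)*(p + 4)*(p - 3)
Cancel the common factors (p - 3), (p - 1).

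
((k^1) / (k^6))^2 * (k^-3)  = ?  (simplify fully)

Inside the bracket: (k^-5)
Raise to the power 2: (k^-10)
Multiply by (k^-3): add exponents.

k^(-13)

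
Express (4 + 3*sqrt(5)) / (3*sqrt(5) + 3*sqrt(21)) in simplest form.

Multiply numerator and denominator by -3*sqrt(21) + 3*sqrt(5).
Denominator becomes -144; numerator becomes -9*sqrt(105) - 12*sqrt(21) + 12*sqrt(5) + 45.

(-15 - 4*sqrt(5) + 4*sqrt(21) + 3*sqrt(105))/48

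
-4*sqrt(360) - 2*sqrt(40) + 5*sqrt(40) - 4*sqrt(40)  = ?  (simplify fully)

-26*sqrt(10)

4*sqrt(360) = 24*sqrt(10); 2*sqrt(40) = 4*sqrt(10); 5*sqrt(40) = 10*sqrt(10); 4*sqrt(40) = 8*sqrt(10)
Combine: (-24 - 4 + 10 - 8)·sqrt(10) = -26*sqrt(10)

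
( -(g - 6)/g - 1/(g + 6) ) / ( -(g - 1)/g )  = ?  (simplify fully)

(g^2 + g - 36)/(g^2 + 5*g - 6)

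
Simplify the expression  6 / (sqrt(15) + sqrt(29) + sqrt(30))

(-45*sqrt(58) + 21*sqrt(30) + 24*sqrt(29) + 66*sqrt(15))/386

Group as (sqrt(15) + sqrt(30)) + sqrt(29); multiply by (sqrt(15) + sqrt(30)) - sqrt(29), then rationalise the remaining surd.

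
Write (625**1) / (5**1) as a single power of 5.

625**1 = 5**4; 5**1 = 5**1
Combine exponents: 5**3

5**3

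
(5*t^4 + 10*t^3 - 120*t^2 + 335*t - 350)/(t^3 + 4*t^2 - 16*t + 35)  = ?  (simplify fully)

5*t - 10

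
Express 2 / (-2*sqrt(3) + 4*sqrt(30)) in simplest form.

Multiply numerator and denominator by 2*sqrt(3) + 4*sqrt(30).
Denominator becomes 468; numerator becomes 4*sqrt(3) + 8*sqrt(30).

(sqrt(3) + 2*sqrt(30))/117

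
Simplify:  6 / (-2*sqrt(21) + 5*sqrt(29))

(12*sqrt(21) + 30*sqrt(29))/641

Multiply numerator and denominator by 2*sqrt(21) + 5*sqrt(29).
Denominator becomes 641; numerator becomes 12*sqrt(21) + 30*sqrt(29).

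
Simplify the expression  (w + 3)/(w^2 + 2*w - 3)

1/(w - 1)

Factor: w^2 + 2*w - 3 = (w + 3)*(w - 1)
Cancel the common factor (w + 3).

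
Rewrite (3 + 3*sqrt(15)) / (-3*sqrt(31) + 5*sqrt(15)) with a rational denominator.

Multiply numerator and denominator by 3*sqrt(31) + 5*sqrt(15).
Denominator becomes 96; numerator becomes 9*sqrt(31) + 15*sqrt(15) + 9*sqrt(465) + 225.

(3*sqrt(31) + 5*sqrt(15) + 3*sqrt(465) + 75)/32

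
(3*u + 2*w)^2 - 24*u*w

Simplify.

Expanding gives 9*u^2 - 12*u*w + 4*w^2, a perfect square.

(3*u - 2*w)^2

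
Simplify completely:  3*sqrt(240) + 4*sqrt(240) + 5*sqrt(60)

38*sqrt(15)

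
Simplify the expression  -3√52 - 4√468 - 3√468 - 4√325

-68*√13

3√52 = 6*√13; 4√468 = 24*√13; 3√468 = 18*√13; 4√325 = 20*√13
Combine: (-6 - 24 - 18 - 20)·√13 = -68*√13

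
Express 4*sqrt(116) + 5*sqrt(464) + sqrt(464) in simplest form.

32*sqrt(29)

4*sqrt(116) = 8*sqrt(29); 5*sqrt(464) = 20*sqrt(29); sqrt(464) = 4*sqrt(29)
Combine: (8 + 20 + 4)·sqrt(29) = 32*sqrt(29)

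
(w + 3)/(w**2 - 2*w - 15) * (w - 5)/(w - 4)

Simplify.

1/(w - 4)

Factor: w**2 - 2*w - 15 = (w + 3)*(w - 5)
Cancel the common factors (w - 5), (w + 3).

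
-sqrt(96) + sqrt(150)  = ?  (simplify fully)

sqrt(6)

sqrt(96) = 4*sqrt(6); sqrt(150) = 5*sqrt(6)
Combine: (-4 + 5)·sqrt(6) = sqrt(6)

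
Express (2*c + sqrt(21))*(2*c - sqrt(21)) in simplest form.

Difference of squares with P = 2*c, Q = sqrt(21).

4*c^2 - 21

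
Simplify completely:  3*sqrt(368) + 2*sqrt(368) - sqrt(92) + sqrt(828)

3*sqrt(368) = 12*sqrt(23); 2*sqrt(368) = 8*sqrt(23); sqrt(92) = 2*sqrt(23); sqrt(828) = 6*sqrt(23)
Combine: (12 + 8 - 2 + 6)·sqrt(23) = 24*sqrt(23)

24*sqrt(23)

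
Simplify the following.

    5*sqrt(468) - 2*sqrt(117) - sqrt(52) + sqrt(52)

24*sqrt(13)

5*sqrt(468) = 30*sqrt(13); 2*sqrt(117) = 6*sqrt(13); sqrt(52) = 2*sqrt(13); sqrt(52) = 2*sqrt(13)
Combine: (30 - 6 - 2 + 2)·sqrt(13) = 24*sqrt(13)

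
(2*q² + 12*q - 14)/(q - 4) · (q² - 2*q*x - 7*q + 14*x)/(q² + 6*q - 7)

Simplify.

(2*q² - 4*q*x - 14*q + 28*x)/(q - 4)

Factor: 2*q² + 12*q - 14 = 2·(q - 1)·(q + 7);  q² - 2*q*x - 7*q + 14*x = (q - 2*x)·(q - 7);  q² + 6*q - 7 = (q + 7)·(q - 1)
Cancel the common factors (q + 7), (q - 1).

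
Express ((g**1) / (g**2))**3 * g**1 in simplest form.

g**(-2)

Inside the bracket: (g**-1)
Raise to the power 3: (g**-3)
Multiply by g**1: add exponents.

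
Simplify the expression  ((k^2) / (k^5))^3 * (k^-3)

Inside the bracket: (k^-3)
Raise to the power 3: (k^-9)
Multiply by (k^-3): add exponents.

k^(-12)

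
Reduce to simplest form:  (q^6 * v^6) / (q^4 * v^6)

Quotient: q^2

q^2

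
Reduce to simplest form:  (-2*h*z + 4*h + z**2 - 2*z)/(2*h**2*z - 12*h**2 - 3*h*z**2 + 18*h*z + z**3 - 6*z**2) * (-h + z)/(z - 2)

Factor: -2*h*z + 4*h + z**2 - 2*z = (-2*h + z)*(z - 2);  2*h**2*z - 12*h**2 - 3*h*z**2 + 18*h*z + z**3 - 6*z**2 = (-2*h + z)*(-h + z)*(z - 6)
Cancel the common factors (-h + z), (-2*h + z), (z - 2).

1/(z - 6)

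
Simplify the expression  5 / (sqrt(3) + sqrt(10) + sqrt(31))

(-60*sqrt(10) - 95*sqrt(3) + 5*sqrt(930) + 45*sqrt(31))/102

Group as (sqrt(3) + sqrt(10)) + sqrt(31); multiply by (sqrt(3) + sqrt(10)) - sqrt(31), then rationalise the remaining surd.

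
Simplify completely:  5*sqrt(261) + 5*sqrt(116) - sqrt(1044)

5*sqrt(261) = 15*sqrt(29); 5*sqrt(116) = 10*sqrt(29); sqrt(1044) = 6*sqrt(29)
Combine: (15 + 10 - 6)·sqrt(29) = 19*sqrt(29)

19*sqrt(29)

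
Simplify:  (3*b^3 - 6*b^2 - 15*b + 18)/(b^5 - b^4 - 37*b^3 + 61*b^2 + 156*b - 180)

3/(b^2 + b - 30)

Factor: 3*b^3 - 6*b^2 - 15*b + 18 = 3*(b - 3)*(b - 1)*(b + 2);  b^5 - b^4 - 37*b^3 + 61*b^2 + 156*b - 180 = (b + 6)*(b - 5)*(b + 2)*(b - 3)*(b - 1)
Cancel the common factors (b + 2), (b - 1), (b - 3).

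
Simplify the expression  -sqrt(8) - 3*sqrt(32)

sqrt(8) = 2*sqrt(2); 3*sqrt(32) = 12*sqrt(2)
Combine: (-2 - 12)·sqrt(2) = -14*sqrt(2)

-14*sqrt(2)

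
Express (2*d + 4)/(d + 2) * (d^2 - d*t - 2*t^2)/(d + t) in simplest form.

Factor: 2*d + 4 = 2*(d + 2);  d^2 - d*t - 2*t^2 = (d + t)*(d - 2*t)
Cancel the common factors (d + 2), (d + t).

2*d - 4*t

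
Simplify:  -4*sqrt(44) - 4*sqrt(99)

-20*sqrt(11)

4*sqrt(44) = 8*sqrt(11); 4*sqrt(99) = 12*sqrt(11)
Combine: (-8 - 12)·sqrt(11) = -20*sqrt(11)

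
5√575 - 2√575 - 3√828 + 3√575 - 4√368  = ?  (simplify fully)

-4*√23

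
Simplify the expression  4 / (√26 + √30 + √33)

(-48*√715 + 92*√33 + 116*√30 + 148*√26)/2591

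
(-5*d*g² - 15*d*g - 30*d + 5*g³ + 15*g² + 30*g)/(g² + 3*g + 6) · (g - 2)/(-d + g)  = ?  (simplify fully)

5*g - 10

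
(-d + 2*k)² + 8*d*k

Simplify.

After expansion: d² + 4*d*k + 4*k² — a perfect-square trinomial.

(d + 2*k)²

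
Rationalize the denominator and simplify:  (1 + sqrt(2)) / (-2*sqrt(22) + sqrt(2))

(-4*sqrt(11) - 2*sqrt(22) - 2 - sqrt(2))/86

Multiply numerator and denominator by sqrt(2) + 2*sqrt(22).
Denominator becomes -86; numerator becomes sqrt(2) + 2 + 2*sqrt(22) + 4*sqrt(11).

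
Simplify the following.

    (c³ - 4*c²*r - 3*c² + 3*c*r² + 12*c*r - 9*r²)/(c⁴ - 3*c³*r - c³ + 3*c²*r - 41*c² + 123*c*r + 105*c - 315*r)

(c - r)/(c² + 2*c - 35)

Factor: c³ - 4*c²*r - 3*c² + 3*c*r² + 12*c*r - 9*r² = (c - 3*r)·(c - r)·(c - 3);  c⁴ - 3*c³*r - c³ + 3*c²*r - 41*c² + 123*c*r + 105*c - 315*r = (c - 5)·(c - 3*r)·(c - 3)·(c + 7)
Cancel the common factors (c - 3), (c - 3*r).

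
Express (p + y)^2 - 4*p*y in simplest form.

(p - y)^2

Expand the square and combine the 4*p*y term.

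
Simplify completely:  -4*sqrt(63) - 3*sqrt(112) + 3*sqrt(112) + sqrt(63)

4*sqrt(63) = 12*sqrt(7); 3*sqrt(112) = 12*sqrt(7); 3*sqrt(112) = 12*sqrt(7); sqrt(63) = 3*sqrt(7)
Combine: (-12 - 12 + 12 + 3)·sqrt(7) = -9*sqrt(7)

-9*sqrt(7)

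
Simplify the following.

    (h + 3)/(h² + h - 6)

Factor: h² + h - 6 = (h - 2)·(h + 3)
Cancel the common factor (h + 3).

1/(h - 2)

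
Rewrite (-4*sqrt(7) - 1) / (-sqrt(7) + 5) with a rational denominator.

Multiply numerator and denominator by sqrt(7) + 5.
Denominator becomes 18; numerator becomes -21*sqrt(7) - 33.

(-7*sqrt(7) - 11)/6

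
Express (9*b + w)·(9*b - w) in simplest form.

81*b² - w²

Product of conjugates: (P+Q)(P-Q) = P^2 - Q^2.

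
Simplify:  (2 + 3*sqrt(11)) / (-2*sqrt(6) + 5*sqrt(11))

(4*sqrt(6) + 10*sqrt(11) + 6*sqrt(66) + 165)/251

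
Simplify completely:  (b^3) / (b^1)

Quotient: b^2

b^2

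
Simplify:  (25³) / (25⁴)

5^(-2)

25³ = 5^6; 25⁴ = 5^8
Combine exponents: 5^(-2)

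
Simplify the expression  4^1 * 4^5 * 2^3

4^1 = 2^2; 4^5 = 2^10; 2^3 = 2^3
Combine exponents: 2^15

2^15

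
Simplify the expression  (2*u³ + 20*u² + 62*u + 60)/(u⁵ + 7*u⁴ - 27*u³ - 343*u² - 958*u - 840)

Factor: 2*u³ + 20*u² + 62*u + 60 = 2·(u + 2)·(u + 5)·(u + 3);  u⁵ + 7*u⁴ - 27*u³ - 343*u² - 958*u - 840 = (u + 4)·(u + 3)·(u + 2)·(u + 5)·(u - 7)
Cancel the common factors (u + 5), (u + 2), (u + 3).

2/(u² - 3*u - 28)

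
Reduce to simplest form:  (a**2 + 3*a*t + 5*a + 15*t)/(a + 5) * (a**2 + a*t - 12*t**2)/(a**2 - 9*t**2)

a + 4*t

Factor: a**2 + 3*a*t + 5*a + 15*t = (a + 5)*(a + 3*t);  a**2 + a*t - 12*t**2 = (a - 3*t)*(a + 4*t);  a**2 - 9*t**2 = (a - 3*t)*(a + 3*t)
Cancel the common factors (a + 5), (a + 3*t), (a - 3*t).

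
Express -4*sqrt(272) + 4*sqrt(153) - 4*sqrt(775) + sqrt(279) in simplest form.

-17*sqrt(31) - 4*sqrt(17)

4*sqrt(272) = 16*sqrt(17); 4*sqrt(153) = 12*sqrt(17); 4*sqrt(775) = 20*sqrt(31); sqrt(279) = 3*sqrt(31)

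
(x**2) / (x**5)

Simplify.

x**(-3)

Quotient: (x**-3)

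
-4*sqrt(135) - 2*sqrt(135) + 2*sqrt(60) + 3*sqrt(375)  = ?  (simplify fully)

4*sqrt(135) = 12*sqrt(15); 2*sqrt(135) = 6*sqrt(15); 2*sqrt(60) = 4*sqrt(15); 3*sqrt(375) = 15*sqrt(15)
Combine: (-12 - 6 + 4 + 15)·sqrt(15) = sqrt(15)

sqrt(15)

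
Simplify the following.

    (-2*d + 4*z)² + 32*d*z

4*(d + 2*z)²

After expansion: 4*d² + 16*d*z + 16*z² — a perfect-square trinomial.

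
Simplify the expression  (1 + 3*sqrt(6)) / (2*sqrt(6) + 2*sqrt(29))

(-18 - sqrt(6) + sqrt(29) + 3*sqrt(174))/46

Multiply numerator and denominator by -2*sqrt(29) + 2*sqrt(6).
Denominator becomes -92; numerator becomes -6*sqrt(174) - 2*sqrt(29) + 2*sqrt(6) + 36.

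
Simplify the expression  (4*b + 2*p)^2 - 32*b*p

4*(2*b - p)^2

Expanding gives 16*b^2 - 16*b*p + 4*p^2, a perfect square.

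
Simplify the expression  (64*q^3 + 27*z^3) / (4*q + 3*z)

16*q^2 - 12*q*z + 9*z^2

Factor as (a+b)(a^2-ab+b^2) with a=(3*z), b=(4*q).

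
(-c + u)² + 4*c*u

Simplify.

After expansion: c² + 2*c*u + u² — a perfect-square trinomial.

(c + u)²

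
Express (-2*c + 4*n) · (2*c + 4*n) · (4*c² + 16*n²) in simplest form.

-16*c⁴ + 256*n⁴

Telescope via difference of squares: ((4*n)+(2*c))((4*n)-(2*c)) = -4*c² + 16*n², then repeat with the next factor.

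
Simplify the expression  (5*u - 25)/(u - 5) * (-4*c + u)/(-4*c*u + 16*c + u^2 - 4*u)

Factor: 5*u - 25 = 5*(u - 5);  -4*c*u + 16*c + u^2 - 4*u = (-4*c + u)*(u - 4)
Cancel the common factors (-4*c + u), (u - 5).

5/(u - 4)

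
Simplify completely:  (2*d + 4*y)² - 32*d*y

4*(d - 2*y)²

Expand the square and combine the 32*d*y term.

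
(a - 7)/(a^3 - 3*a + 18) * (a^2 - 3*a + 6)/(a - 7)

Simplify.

Factor: a^3 - 3*a + 18 = (a^2 - 3*a + 6)*(a + 3)
Cancel the common factors (a^2 - 3*a + 6), (a - 7).

1/(a + 3)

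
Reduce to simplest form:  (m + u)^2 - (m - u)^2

Only the odd-power cross terms survive.

4*m*u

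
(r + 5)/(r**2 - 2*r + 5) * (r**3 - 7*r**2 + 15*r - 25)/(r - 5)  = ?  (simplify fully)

Factor: r**3 - 7*r**2 + 15*r - 25 = (r**2 - 2*r + 5)*(r - 5)
Cancel the common factors (r**2 - 2*r + 5), (r - 5).

r + 5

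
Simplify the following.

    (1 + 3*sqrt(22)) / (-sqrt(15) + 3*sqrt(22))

(sqrt(15) + 3*sqrt(22) + 3*sqrt(330) + 198)/183

Multiply numerator and denominator by sqrt(15) + 3*sqrt(22).
Denominator becomes 183; numerator becomes sqrt(15) + 3*sqrt(22) + 3*sqrt(330) + 198.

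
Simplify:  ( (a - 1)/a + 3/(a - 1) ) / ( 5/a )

(a^2 + a + 1)/(5*a - 5)

Numerator: (a - 1)/a + 3/(a - 1) = (a^2 + a + 1)/(a^2 - a)
Denominator: 5/a = 5/a
Divide: ((a^2 + a + 1)/(a^2 - a)) · (a/5) = (a^2 + a + 1)/(5*a - 5)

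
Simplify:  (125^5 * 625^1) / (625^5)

125^5 = 5^15; 625^1 = 5^4; 625^5 = 5^20
Combine exponents: 5^(-1)

5^(-1)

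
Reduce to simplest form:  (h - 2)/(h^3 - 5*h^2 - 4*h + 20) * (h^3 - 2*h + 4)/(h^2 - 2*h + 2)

Factor: h^3 - 5*h^2 - 4*h + 20 = (h - 5)*(h + 2)*(h - 2);  h^3 - 2*h + 4 = (h + 2)*(h^2 - 2*h + 2)
Cancel the common factors (h^2 - 2*h + 2), (h + 2), (h - 2).

1/(h - 5)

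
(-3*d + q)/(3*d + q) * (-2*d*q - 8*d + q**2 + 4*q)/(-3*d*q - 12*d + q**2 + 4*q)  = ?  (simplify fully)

(-2*d + q)/(3*d + q)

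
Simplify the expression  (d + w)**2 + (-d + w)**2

Write as f(w,d) + f(w,-d) and expand.

2*d**2 + 2*w**2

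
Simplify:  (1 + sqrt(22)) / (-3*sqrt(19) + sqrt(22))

(-3*sqrt(418) - 22 - 3*sqrt(19) - sqrt(22))/149

Multiply numerator and denominator by sqrt(22) + 3*sqrt(19).
Denominator becomes -149; numerator becomes sqrt(22) + 3*sqrt(19) + 22 + 3*sqrt(418).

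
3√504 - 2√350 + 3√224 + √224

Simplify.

24*√14

3√504 = 18*√14; 2√350 = 10*√14; 3√224 = 12*√14; √224 = 4*√14
Combine: (18 - 10 + 12 + 4)·√14 = 24*√14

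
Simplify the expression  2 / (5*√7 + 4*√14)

Multiply numerator and denominator by -4*√14 + 5*√7.
Denominator becomes -49; numerator becomes -8*√14 + 10*√7.

(-10*√7 + 8*√14)/49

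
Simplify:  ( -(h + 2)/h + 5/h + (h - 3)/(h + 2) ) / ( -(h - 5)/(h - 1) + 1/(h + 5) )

(2*h^3 + 2*h^2 - 34*h + 30)/(h^4 + h^3 - 26*h^2 - 48*h)

Numerator: -(h + 2)/h + 5/h + (h - 3)/(h + 2) = (-2*h + 6)/(h^2 + 2*h)
Denominator: -(h - 5)/(h - 1) + 1/(h + 5) = (-h^2 + h + 24)/(h^2 + 4*h - 5)
Divide: ((-2*h + 6)/(h^2 + 2*h)) · ((h^2 + 4*h - 5)/(-h^2 + h + 24)) = (2*h^3 + 2*h^2 - 34*h + 30)/(h^4 + h^3 - 26*h^2 - 48*h)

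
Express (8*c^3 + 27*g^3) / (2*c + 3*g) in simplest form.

4*c^2 - 6*c*g + 9*g^2

(2*c)^3 + (3*g)^3 = (2*c + 3*g)(4*c^2 - 6*c*g + 9*g^2).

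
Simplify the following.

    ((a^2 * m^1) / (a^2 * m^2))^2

m^(-2)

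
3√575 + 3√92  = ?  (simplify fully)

21*√23

3√575 = 15*√23; 3√92 = 6*√23
Combine: (15 + 6)·√23 = 21*√23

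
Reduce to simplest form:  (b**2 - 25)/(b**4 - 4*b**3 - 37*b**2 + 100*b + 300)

1/(b**2 - 4*b - 12)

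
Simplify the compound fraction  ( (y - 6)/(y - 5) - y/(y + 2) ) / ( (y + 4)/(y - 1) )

(y² - 13*y + 12)/(y³ + y² - 22*y - 40)

Numerator: (y - 6)/(y - 5) - y/(y + 2) = (y - 12)/(y² - 3*y - 10)
Denominator: (y + 4)/(y - 1) = (y + 4)/(y - 1)
Divide: ((y - 12)/(y² - 3*y - 10)) · ((y - 1)/(y + 4)) = (y² - 13*y + 12)/(y³ + y² - 22*y - 40)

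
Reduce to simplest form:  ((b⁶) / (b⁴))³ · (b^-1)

b⁵

Inside the bracket: b²
Raise to the power 3: b⁶
Multiply by (b^-1): add exponents.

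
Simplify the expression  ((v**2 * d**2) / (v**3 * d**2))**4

v**(-4)

Inside the bracket: (v**-1)
Raise to the power 4: (v**-4)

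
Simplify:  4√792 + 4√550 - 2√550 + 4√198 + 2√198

52*√22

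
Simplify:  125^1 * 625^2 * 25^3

5^17

125^1 = 5^3; 625^2 = 5^8; 25^3 = 5^6
Combine exponents: 5^17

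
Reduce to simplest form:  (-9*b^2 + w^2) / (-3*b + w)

-9*b^2 + w^2 factors as (-3*b + w)*(3*b + w).

3*b + w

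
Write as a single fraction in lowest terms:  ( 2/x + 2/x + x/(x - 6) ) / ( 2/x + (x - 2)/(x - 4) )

Numerator: 2/x + 2/x + x/(x - 6) = (x^2 + 4*x - 24)/(x^2 - 6*x)
Denominator: 2/x + (x - 2)/(x - 4) = (x^2 - 8)/(x^2 - 4*x)
Divide: ((x^2 + 4*x - 24)/(x^2 - 6*x)) · ((x^2 - 4*x)/(x^2 - 8)) = (x^3 - 40*x + 96)/(x^3 - 6*x^2 - 8*x + 48)

(x^3 - 40*x + 96)/(x^3 - 6*x^2 - 8*x + 48)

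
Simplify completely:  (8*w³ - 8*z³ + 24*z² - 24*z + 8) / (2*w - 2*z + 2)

Apply the difference-of-cubes factorisation and cancel (2*w - 2*z + 2).

4*w² + 4*w*z - 4*w + 4*z² - 8*z + 4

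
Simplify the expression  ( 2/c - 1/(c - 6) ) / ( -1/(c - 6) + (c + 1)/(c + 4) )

(c² - 8*c - 48)/(c³ - 6*c² - 10*c)

Numerator: 2/c - 1/(c - 6) = (c - 12)/(c² - 6*c)
Denominator: -1/(c - 6) + (c + 1)/(c + 4) = (c² - 6*c - 10)/(c² - 2*c - 24)
Divide: ((c - 12)/(c² - 6*c)) · ((c² - 2*c - 24)/(c² - 6*c - 10)) = (c² - 8*c - 48)/(c³ - 6*c² - 10*c)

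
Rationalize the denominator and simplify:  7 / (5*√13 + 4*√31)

Multiply numerator and denominator by -4*√31 + 5*√13.
Denominator becomes -171; numerator becomes -28*√31 + 35*√13.

(-35*√13 + 28*√31)/171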